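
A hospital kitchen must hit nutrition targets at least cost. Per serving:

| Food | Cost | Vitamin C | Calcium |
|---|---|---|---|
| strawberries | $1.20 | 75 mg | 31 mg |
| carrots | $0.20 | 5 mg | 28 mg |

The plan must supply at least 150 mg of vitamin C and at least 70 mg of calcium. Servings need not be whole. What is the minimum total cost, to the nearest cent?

An LP optimum is at a vertex; with two nutrient constraints at most two foods are used. Check each candidate.
strawberries only: max(150/75, 70/31) = 2.258 servings → $2.71.
carrots only: max(150/5, 70/28) = 30 servings → $6.00.
strawberries + carrots with both tight: 1.979 servings and 0.3085 servings → $2.44.
The minimum over all feasible corners is $2.44.

$2.44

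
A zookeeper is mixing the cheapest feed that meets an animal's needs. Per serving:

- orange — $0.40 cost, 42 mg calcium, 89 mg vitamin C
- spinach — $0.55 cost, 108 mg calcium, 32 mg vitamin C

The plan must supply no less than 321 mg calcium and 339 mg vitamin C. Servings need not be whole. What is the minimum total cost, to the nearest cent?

$2.23

This is a tiny linear program; its minimum lies at a vertex of the feasible set. List the vertices and price them.
orange only: max(321/42, 339/89) = 7.643 servings → $3.06.
spinach only: max(321/108, 339/32) = 10.59 servings → $5.83.
orange + spinach with both tight: 3.186 servings and 1.733 servings → $2.23.
The minimum over all feasible corners is $2.23.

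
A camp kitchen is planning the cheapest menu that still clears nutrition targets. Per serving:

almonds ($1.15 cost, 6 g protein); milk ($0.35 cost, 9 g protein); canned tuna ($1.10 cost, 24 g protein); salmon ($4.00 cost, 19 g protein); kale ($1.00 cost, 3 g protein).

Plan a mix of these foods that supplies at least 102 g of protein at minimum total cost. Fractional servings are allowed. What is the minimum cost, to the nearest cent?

$3.97

Cost per g of protein: milk $0.0389, canned tuna $0.0458, almonds $0.1917, salmon $0.2105, kale $0.3333.
With no serving limits, use only milk: 102 g / 9 g = 11.33 servings × $0.35 = $3.97.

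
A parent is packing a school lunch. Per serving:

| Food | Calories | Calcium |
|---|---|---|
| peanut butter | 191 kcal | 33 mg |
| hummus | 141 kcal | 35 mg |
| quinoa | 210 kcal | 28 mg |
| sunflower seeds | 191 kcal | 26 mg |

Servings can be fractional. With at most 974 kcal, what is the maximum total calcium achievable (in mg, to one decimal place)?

241.8 mg

Calcium per kcal: hummus 0.2482, peanut butter 0.1728, sunflower seeds 0.1361, quinoa 0.1333.
With no serving limits, spend the whole calories allowance on hummus: 974 kcal / 141 kcal × 35 mg = 241.8 mg.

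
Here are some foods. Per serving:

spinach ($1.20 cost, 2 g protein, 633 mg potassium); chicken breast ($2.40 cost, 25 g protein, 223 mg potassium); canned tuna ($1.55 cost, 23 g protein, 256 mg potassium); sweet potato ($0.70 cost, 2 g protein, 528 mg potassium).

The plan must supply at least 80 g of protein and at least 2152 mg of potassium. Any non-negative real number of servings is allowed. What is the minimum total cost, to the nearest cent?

$6.80

spinach only: max(80/2, 2152/633) = 40 servings → $48.00.
chicken breast only: max(80/25, 2152/223) = 9.65 servings → $23.16.
canned tuna only: max(80/23, 2152/256) = 8.406 servings → $13.03.
sweet potato only: max(80/2, 2152/528) = 40 servings → $28.00.
spinach + chicken breast with both tight: 2.338 servings and 3.013 servings → $10.04.
spinach + canned tuna with both tight: 2.066 servings and 3.299 servings → $7.59.
spinach + sweet potato: the both-tight solution has a negative serving — not a feasible corner.
chicken breast + canned tuna: intersection lies outside the first quadrant.
chicken breast + sweet potato with both tight: 2.974 servings and 2.82 servings → $9.11.
canned tuna + sweet potato with both tight: 3.261 servings and 2.494 servings → $6.80.
Cheapest feasible corner: $6.80.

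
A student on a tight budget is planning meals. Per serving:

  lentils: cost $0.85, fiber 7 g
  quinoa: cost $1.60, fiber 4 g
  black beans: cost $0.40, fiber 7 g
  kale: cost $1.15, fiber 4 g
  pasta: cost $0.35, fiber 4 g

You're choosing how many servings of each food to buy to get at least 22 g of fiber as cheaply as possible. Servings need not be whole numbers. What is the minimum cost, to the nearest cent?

Cost per g of fiber: black beans $0.0571, pasta $0.0875, lentils $0.1214, kale $0.2875, quinoa $0.4000.
With no serving limits, use only black beans: 22 g / 7 g = 3.143 servings × $0.40 = $1.26.

$1.26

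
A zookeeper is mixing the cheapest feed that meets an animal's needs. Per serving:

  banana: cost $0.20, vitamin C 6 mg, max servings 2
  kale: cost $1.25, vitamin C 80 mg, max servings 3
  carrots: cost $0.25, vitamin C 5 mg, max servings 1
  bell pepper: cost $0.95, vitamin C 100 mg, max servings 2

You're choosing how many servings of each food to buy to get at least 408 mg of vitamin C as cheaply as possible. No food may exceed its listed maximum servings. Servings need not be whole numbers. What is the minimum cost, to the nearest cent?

$5.15

Cost per mg of vitamin C: bell pepper $0.0095, kale $0.0156, banana $0.0333, carrots $0.0500.
Take 2 servings of bell pepper: +200.0 mg vitamin C for $1.90 (total $1.90, still need 208.0 mg).
Take 2.6 servings of kale: +208.0 mg vitamin C for $3.25 (total $5.15, still need 0.0 mg).
Greedy by cheapest-per-mg is optimal for a single linear constraint, so the minimum cost is $5.15.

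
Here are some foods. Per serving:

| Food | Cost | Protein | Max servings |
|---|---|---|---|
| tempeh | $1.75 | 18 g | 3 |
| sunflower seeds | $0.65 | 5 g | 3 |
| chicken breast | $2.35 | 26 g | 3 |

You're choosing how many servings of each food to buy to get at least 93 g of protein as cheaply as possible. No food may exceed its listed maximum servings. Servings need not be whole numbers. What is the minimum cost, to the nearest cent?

Cost per g of protein: chicken breast $0.0904, tempeh $0.0972, sunflower seeds $0.1300.
Take 3 servings of chicken breast: +78.0 g protein for $7.05 (total $7.05, still need 15.0 g).
Take 0.8333 servings of tempeh: +15.0 g protein for $1.46 (total $8.51, still need 0.0 g).
Filling from the cheapest source first is optimal under one linear minimum: $8.51.

$8.51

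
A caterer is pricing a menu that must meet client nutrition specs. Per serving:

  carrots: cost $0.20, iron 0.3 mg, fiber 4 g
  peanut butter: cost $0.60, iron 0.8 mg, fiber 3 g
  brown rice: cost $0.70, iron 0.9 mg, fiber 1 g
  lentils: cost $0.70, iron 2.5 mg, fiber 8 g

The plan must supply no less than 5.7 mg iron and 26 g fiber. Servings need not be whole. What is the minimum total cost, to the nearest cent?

Minimising a linear cost over {iron ≥ 5.7, fiber ≥ 26, servings ≥ 0} — the optimum is at a vertex, using one or two foods.
carrots only: max(5.7/0.3, 26/4) = 19 servings → $3.80.
peanut butter only: max(5.7/0.8, 26/3) = 8.667 servings → $5.20.
brown rice only: max(5.7/0.9, 26/1) = 26 servings → $18.20.
lentils only: max(5.7/2.5, 26/8) = 3.25 servings → $2.27.
carrots + peanut butter with both tight: 1.609 servings and 6.522 servings → $4.23.
carrots + brown rice with both tight: 5.364 servings and 4.545 servings → $4.25.
carrots + lentils with both tight: 2.553 servings and 1.974 servings → $1.89.
peanut butter + brown rice with both targets exact would need a negative amount; discard.
peanut butter + lentils: intersection lies outside the first quadrant.
brown rice + lentils: the both-tight solution has a negative serving — not a feasible corner.
Cheapest feasible corner: $1.89.

$1.89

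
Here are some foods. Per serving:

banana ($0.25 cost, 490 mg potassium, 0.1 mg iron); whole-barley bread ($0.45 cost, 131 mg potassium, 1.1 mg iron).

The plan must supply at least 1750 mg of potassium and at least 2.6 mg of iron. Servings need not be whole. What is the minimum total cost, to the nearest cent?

$1.69

Compare the cost at each extreme point of the feasible region.
banana only: max(1750/490, 2.6/0.1) = 26 servings → $6.50.
whole-barley bread only: max(1750/131, 2.6/1.1) = 13.36 servings → $6.01.
banana + whole-barley bread with both tight: 3.013 servings and 2.09 servings → $1.69.
So the least-cost plan costs $1.69.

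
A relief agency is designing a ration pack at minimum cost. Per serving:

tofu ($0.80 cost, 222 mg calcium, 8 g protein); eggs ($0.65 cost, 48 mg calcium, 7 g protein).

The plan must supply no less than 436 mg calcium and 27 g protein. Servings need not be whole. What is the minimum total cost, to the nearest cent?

For a min-cost LP with two ≥-constraints, a basic feasible solution has at most two positive variables.
tofu only: max(436/222, 27/8) = 3.375 servings → $2.70.
eggs only: max(436/48, 27/7) = 9.083 servings → $5.90.
tofu + eggs with both tight: 1.501 servings and 2.142 servings → $2.59.
The minimum over all feasible corners is $2.59.

$2.59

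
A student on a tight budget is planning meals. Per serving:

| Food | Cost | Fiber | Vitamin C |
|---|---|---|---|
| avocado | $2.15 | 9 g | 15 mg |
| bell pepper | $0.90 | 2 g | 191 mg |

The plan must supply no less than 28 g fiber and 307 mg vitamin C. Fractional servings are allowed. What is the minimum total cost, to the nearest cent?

Check every corner: each single food scaled to meet both minima, and each pair solved so both constraints bind.
avocado only: max(28/9, 307/15) = 20.47 servings → $44.00.
bell pepper only: max(28/2, 307/191) = 14 servings → $12.60.
avocado + bell pepper with both tight: 2.803 servings and 1.387 servings → $7.27.
Cheapest feasible corner: $7.27.

$7.27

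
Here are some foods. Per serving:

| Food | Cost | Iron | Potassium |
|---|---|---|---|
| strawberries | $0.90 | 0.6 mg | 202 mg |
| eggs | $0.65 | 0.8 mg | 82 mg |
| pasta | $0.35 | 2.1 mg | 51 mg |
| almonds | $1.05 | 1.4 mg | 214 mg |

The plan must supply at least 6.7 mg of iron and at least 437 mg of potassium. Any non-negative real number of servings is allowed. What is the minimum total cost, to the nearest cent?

The cheapest plan sits at a corner of the feasible region — with two constraints it uses at most two foods.
strawberries only: max(6.7/0.6, 437/202) = 11.17 servings → $10.05.
eggs only: max(6.7/0.8, 437/82) = 8.375 servings → $5.44.
pasta only: max(6.7/2.1, 437/51) = 8.569 servings → $3.00.
almonds only: max(6.7/1.4, 437/214) = 4.786 servings → $5.03.
strawberries + eggs: intersection lies outside the first quadrant.
strawberries + pasta with both tight: 1.463 servings and 2.772 servings → $2.29.
strawberries + almonds with both targets exact would need a negative amount; discard.
eggs + pasta with both tight: 4.384 servings and 1.521 servings → $3.38.
eggs + almonds: the both-tight solution has a negative serving — not a feasible corner.
pasta + almonds with both tight: 2.175 servings and 1.524 servings → $2.36.
So the least-cost plan costs $2.29.

$2.29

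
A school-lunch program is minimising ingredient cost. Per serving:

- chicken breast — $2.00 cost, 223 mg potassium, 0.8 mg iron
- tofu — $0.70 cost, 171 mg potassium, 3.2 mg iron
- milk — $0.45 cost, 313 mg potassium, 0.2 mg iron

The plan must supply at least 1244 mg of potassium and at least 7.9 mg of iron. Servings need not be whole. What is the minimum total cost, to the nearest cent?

The cheapest plan sits at a corner of the feasible region — with two constraints it uses at most two foods.
chicken breast only: max(1244/223, 7.9/0.8) = 9.875 servings → $19.75.
tofu only: max(1244/171, 7.9/3.2) = 7.275 servings → $5.09.
milk only: max(1244/313, 7.9/0.2) = 39.5 servings → $17.77.
chicken breast + tofu with both tight: 4.559 servings and 1.329 servings → $10.05.
chicken breast + milk: the both-tight solution has a negative serving — not a feasible corner.
tofu + milk with both tight: 2.299 servings and 2.719 servings → $2.83.
So the least-cost plan costs $2.83.

$2.83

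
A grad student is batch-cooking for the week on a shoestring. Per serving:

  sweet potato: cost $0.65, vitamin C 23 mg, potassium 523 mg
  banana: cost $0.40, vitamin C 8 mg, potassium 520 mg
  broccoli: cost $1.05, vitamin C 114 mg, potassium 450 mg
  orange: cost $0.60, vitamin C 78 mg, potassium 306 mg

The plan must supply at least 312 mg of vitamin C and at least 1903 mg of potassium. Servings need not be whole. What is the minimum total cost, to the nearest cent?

$2.87

Two binding constraints pin down two serving amounts, so the optimal mix uses at most two foods. The candidates are each food alone (scaled to the tighter of vitamin C/potassium) and each pair with both constraints tight.
sweet potato only: max(312/23, 1903/523) = 13.57 servings → $8.82.
banana only: max(312/8, 1903/520) = 39 servings → $15.60.
broccoli only: max(312/114, 1903/450) = 4.229 servings → $4.44.
orange only: max(312/78, 1903/306) = 6.219 servings → $3.73.
sweet potato + banana with both targets exact would need a negative amount; discard.
sweet potato + broccoli with both tight: 1.553 servings and 2.423 servings → $3.55.
sweet potato + orange with both tight: 1.569 servings and 3.537 servings → $3.14.
banana + broccoli with both tight: 1.375 servings and 2.64 servings → $3.32.
banana + orange with both tight: 1.39 servings and 3.857 servings → $2.87.
broccoli + orange: intersection lies outside the first quadrant.
So the least-cost plan costs $2.87.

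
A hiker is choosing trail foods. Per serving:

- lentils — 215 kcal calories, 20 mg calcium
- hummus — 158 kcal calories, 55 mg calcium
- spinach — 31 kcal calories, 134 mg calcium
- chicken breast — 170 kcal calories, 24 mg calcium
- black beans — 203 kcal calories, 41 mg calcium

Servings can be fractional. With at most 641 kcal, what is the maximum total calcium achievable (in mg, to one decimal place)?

2770.8 mg

Calcium per kcal: spinach 4.323, hummus 0.3481, black beans 0.202, chicken breast 0.1412, lentils 0.09302.
With no serving limits, spend the whole calories allowance on spinach: 641 kcal / 31 kcal × 134 mg = 2770.8 mg.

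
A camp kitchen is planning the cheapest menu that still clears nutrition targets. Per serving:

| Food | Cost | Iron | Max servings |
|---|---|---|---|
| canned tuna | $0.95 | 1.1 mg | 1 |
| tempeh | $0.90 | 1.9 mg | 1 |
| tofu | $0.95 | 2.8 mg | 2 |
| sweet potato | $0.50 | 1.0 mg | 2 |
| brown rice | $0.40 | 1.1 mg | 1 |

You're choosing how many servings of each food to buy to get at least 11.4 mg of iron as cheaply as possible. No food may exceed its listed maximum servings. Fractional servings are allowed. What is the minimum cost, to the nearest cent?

Cost per mg of iron: tofu $0.3393, brown rice $0.3636, tempeh $0.4737, sweet potato $0.5000, canned tuna $0.8636.
Take 2 servings of tofu: +5.6 mg iron for $1.90 (total $1.90, still need 5.8 mg).
Take 1 serving of brown rice: +1.1 mg iron for $0.40 (total $2.30, still need 4.7 mg).
Take 1 serving of tempeh: +1.9 mg iron for $0.90 (total $3.20, still need 2.8 mg).
Take 2 servings of sweet potato: +2.0 mg iron for $1.00 (total $4.20, still need 0.8 mg).
Take 0.7273 servings of canned tuna: +0.8 mg iron for $0.69 (total $4.89, still need 0.0 mg).
Greedy by cheapest-per-mg is optimal for a single linear constraint, so the minimum cost is $4.89.

$4.89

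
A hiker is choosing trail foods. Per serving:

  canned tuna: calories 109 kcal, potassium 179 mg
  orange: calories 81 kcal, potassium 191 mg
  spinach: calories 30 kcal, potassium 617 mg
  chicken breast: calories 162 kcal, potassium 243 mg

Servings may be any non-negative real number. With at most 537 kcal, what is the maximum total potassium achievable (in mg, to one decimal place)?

Potassium per kcal: spinach 20.57, orange 2.358, canned tuna 1.642, chicken breast 1.5.
With no serving limits, spend the whole calories allowance on spinach: 537 kcal / 30 kcal × 617 mg = 11044.3 mg.

11044.3 mg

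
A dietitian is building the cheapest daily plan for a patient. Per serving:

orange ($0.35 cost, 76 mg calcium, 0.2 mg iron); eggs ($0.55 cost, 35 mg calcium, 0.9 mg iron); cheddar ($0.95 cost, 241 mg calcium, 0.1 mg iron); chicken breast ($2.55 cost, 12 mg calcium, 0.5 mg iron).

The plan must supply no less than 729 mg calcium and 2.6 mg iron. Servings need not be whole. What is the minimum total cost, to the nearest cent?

$3.69

Compare the cost at each extreme point of the feasible region.
orange only: max(729/76, 2.6/0.2) = 13 servings → $4.55.
eggs only: max(729/35, 2.6/0.9) = 20.83 servings → $11.46.
cheddar only: max(729/241, 2.6/0.1) = 26 servings → $24.70.
chicken breast only: max(729/12, 2.6/0.5) = 60.75 servings → $154.91.
orange + eggs with both tight: 9.204 servings and 0.8436 servings → $3.69.
orange + cheddar with both targets exact would need a negative amount; discard.
orange + chicken breast with both tight: 9.362 servings and 1.455 servings → $6.99.
eggs + cheddar with both tight: 2.595 servings and 2.648 servings → $3.94.
eggs + chicken breast: the both-tight solution has a negative serving — not a feasible corner.
cheddar + chicken breast with both tight: 2.794 servings and 4.641 servings → $14.49.
Cheapest feasible corner: $3.69.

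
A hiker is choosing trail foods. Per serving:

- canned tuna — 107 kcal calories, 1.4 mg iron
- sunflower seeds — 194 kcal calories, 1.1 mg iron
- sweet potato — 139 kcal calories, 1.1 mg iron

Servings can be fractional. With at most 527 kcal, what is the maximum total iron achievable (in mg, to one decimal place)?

Iron per kcal: canned tuna 0.01308, sweet potato 0.007914, sunflower seeds 0.00567.
With no serving limits, spend the whole calories allowance on canned tuna: 527 kcal / 107 kcal × 1.4 mg = 6.9 mg.

6.9 mg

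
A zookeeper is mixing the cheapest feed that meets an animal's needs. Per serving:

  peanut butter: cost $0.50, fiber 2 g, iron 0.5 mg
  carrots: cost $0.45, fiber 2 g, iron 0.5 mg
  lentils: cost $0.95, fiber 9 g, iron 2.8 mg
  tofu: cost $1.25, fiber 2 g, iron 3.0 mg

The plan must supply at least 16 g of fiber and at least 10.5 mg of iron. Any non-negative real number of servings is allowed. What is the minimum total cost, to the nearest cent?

A basic optimal solution has at most two foods positive. Try each food alone and each pair with both targets met exactly.
peanut butter only: max(16/2, 10.5/0.5) = 21 servings → $10.50.
carrots only: max(16/2, 10.5/0.5) = 21 servings → $9.45.
lentils only: max(16/9, 10.5/2.8) = 3.75 servings → $3.56.
tofu only: max(16/2, 10.5/3.0) = 8 servings → $10.00.
peanut butter + carrots (both tight): parallel constraints — no distinct corner.
peanut butter + lentils: the both-tight solution has a negative serving — not a feasible corner.
peanut butter + tofu with both tight: 5.4 servings and 2.6 servings → $5.95.
carrots + lentils: intersection lies outside the first quadrant.
carrots + tofu with both tight: 5.4 servings and 2.6 servings → $5.68.
lentils + tofu with both tight: 1.262 servings and 2.322 servings → $4.10.
Cheapest feasible corner: $3.56.

$3.56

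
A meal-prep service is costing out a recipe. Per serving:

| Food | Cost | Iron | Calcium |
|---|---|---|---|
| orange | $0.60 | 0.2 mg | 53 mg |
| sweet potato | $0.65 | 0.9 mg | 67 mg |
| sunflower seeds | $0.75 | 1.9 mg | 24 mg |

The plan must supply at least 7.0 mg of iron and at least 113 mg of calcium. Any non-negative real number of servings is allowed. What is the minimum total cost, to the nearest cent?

Check every corner: each single food scaled to meet both minima, and each pair solved so both constraints bind.
orange only: max(7.0/0.2, 113/53) = 35 servings → $21.00.
sweet potato only: max(7.0/0.9, 113/67) = 7.778 servings → $5.06.
sunflower seeds only: max(7.0/1.9, 113/24) = 4.708 servings → $3.53.
orange + sweet potato: intersection lies outside the first quadrant.
orange + sunflower seeds with both tight: 0.487 servings and 3.633 servings → $3.02.
sweet potato + sunflower seeds with both tight: 0.4418 servings and 3.475 servings → $2.89.
So the least-cost plan costs $2.89.

$2.89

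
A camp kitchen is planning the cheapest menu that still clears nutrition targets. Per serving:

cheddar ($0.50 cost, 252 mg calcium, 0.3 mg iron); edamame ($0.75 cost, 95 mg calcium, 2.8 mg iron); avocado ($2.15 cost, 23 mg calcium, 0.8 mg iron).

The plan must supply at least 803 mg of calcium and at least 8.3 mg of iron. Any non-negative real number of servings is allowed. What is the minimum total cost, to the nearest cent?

$3.13

A basic optimal solution has at most two foods positive. Try each food alone and each pair with both targets met exactly.
cheddar only: max(803/252, 8.3/0.3) = 27.67 servings → $13.83.
edamame only: max(803/95, 8.3/2.8) = 8.453 servings → $6.34.
avocado only: max(803/23, 8.3/0.8) = 34.91 servings → $75.06.
cheddar + edamame with both tight: 2.156 servings and 2.733 servings → $3.13.
cheddar + avocado with both tight: 2.319 servings and 9.505 servings → $21.60.
edamame + avocado with both targets exact would need a negative amount; discard.
Cheapest feasible corner: $3.13.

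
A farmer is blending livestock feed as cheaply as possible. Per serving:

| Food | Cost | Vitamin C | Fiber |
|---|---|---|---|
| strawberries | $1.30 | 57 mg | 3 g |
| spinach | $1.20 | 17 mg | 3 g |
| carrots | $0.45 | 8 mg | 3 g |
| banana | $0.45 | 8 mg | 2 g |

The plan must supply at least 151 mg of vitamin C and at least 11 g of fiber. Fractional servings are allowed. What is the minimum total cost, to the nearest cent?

$3.76

strawberries only: max(151/57, 11/3) = 3.667 servings → $4.77.
spinach only: max(151/17, 11/3) = 8.882 servings → $10.66.
carrots only: max(151/8, 11/3) = 18.88 servings → $8.49.
banana only: max(151/8, 11/2) = 18.88 servings → $8.49.
strawberries + spinach with both tight: 2.217 servings and 1.45 servings → $4.62.
strawberries + carrots with both tight: 2.483 servings and 1.184 servings → $3.76.
strawberries + banana with both tight: 2.378 servings and 1.933 servings → $3.96.
spinach + carrots with both targets exact would need a negative amount; discard.
spinach + banana: intersection lies outside the first quadrant.
carrots + banana: intersection lies outside the first quadrant.
Cheapest feasible corner: $3.76.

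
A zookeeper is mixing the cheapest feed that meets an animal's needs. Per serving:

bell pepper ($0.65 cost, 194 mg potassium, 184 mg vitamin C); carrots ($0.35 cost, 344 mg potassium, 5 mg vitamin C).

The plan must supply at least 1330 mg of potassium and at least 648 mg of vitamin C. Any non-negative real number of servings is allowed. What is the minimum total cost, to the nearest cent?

A basic optimal solution has at most two foods positive. Try each food alone and each pair with both targets met exactly.
bell pepper only: max(1330/194, 648/184) = 6.856 servings → $4.46.
carrots only: max(1330/344, 648/5) = 129.6 servings → $45.36.
bell pepper + carrots with both tight: 3.47 servings and 1.909 servings → $2.92.
Cheapest feasible corner: $2.92.

$2.92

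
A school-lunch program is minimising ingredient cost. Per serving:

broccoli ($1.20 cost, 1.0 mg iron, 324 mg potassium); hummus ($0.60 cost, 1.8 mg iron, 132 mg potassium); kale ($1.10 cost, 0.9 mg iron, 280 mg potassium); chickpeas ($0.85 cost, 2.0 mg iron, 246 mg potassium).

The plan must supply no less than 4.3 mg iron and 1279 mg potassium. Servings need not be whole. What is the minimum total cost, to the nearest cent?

A basic optimal solution has at most two foods positive. Try each food alone and each pair with both targets met exactly.
broccoli only: max(4.3/1.0, 1279/324) = 4.3 servings → $5.16.
hummus only: max(4.3/1.8, 1279/132) = 9.689 servings → $5.81.
kale only: max(4.3/0.9, 1279/280) = 4.778 servings → $5.26.
chickpeas only: max(4.3/2.0, 1279/246) = 5.199 servings → $4.42.
broccoli + hummus with both tight: 3.844 servings and 0.2531 servings → $4.77.
broccoli + kale: intersection lies outside the first quadrant.
broccoli + chickpeas with both tight: 3.732 servings and 0.2841 servings → $4.72.
hummus + kale with both tight: 0.1373 servings and 4.503 servings → $5.04.
hummus + chickpeas: the both-tight solution has a negative serving — not a feasible corner.
kale + chickpeas with both tight: 4.431 servings and 0.1562 servings → $5.01.
So the least-cost plan costs $4.42.

$4.42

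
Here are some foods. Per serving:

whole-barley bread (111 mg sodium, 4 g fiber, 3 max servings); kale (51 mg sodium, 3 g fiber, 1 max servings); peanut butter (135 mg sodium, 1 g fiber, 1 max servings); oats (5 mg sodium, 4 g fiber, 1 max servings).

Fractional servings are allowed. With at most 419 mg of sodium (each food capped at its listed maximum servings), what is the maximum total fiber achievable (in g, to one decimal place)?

Fiber per mg sodium: oats 0.8, kale 0.05882, whole-barley bread 0.03604, peanut butter 0.007407.
Take 1 serving of oats: uses 5 mg sodium, +4.0 g fiber (running total 4.0 g).
Take 1 serving of kale: uses 51 mg sodium, +3.0 g fiber (running total 7.0 g).
Take 3 servings of whole-barley bread: uses 333 mg sodium, +12.0 g fiber (running total 19.0 g).
Take 0.2222 servings of peanut butter: uses 30 mg sodium, +0.2 g fiber (running total 19.2 g).
Filling greedily by fiber-per-mg sodium is optimal for one linear limit, giving 19.2 g.

19.2 g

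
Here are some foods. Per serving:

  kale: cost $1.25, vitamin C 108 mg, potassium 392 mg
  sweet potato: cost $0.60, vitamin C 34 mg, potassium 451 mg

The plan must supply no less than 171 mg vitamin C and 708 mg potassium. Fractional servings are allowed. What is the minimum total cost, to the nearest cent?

$2.03

kale only: max(171/108, 708/392) = 1.806 servings → $2.26.
sweet potato only: max(171/34, 708/451) = 5.029 servings → $3.02.
kale + sweet potato with both tight: 1.499 servings and 0.2666 servings → $2.03.
So the least-cost plan costs $2.03.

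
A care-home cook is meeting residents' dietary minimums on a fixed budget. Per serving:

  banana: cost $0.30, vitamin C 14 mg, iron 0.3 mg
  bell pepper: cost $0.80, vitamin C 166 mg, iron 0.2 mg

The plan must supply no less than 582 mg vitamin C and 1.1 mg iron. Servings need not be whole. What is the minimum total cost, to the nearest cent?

$3.13

With two linear requirements the optimum uses one or two foods; enumerate the corners.
banana only: max(582/14, 1.1/0.3) = 41.57 servings → $12.47.
bell pepper only: max(582/166, 1.1/0.2) = 5.5 servings → $4.40.
banana + bell pepper with both tight: 1.409 servings and 3.387 servings → $3.13.
The minimum over all feasible corners is $3.13.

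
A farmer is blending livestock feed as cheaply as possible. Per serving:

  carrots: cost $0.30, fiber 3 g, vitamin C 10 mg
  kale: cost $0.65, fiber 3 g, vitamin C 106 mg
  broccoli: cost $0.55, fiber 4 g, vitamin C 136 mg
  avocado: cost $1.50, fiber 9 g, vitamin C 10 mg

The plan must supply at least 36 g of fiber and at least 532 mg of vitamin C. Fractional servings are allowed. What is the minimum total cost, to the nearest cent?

$4.10

With two linear requirements the optimum uses one or two foods; enumerate the corners.
carrots only: max(36/3, 532/10) = 53.2 servings → $15.96.
kale only: max(36/3, 532/106) = 12 servings → $7.80.
broccoli only: max(36/4, 532/136) = 9 servings → $4.95.
avocado only: max(36/9, 532/10) = 53.2 servings → $79.80.
carrots + kale with both tight: 7.708 servings and 4.292 servings → $5.10.
carrots + broccoli with both tight: 7.522 servings and 3.359 servings → $4.10.
carrots + avocado with both targets exact would need a negative amount; discard.
kale + broccoli with both targets exact would need a negative amount; discard.
kale + avocado with both tight: 4.792 servings and 2.403 servings → $6.72.
broccoli + avocado with both tight: 3.74 servings and 2.338 servings → $5.56.
The minimum over all feasible corners is $4.10.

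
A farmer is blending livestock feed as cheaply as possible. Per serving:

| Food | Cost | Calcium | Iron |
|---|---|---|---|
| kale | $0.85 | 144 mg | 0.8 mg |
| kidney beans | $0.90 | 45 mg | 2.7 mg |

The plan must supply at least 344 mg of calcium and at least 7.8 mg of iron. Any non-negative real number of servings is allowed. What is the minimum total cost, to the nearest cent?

At the optimum either one food covers both requirements or two foods hit both targets exactly; no other combination can be cheaper.
kale only: max(344/144, 7.8/0.8) = 9.75 servings → $8.29.
kidney beans only: max(344/45, 7.8/2.7) = 7.644 servings → $6.88.
kale + kidney beans with both tight: 1.638 servings and 2.404 servings → $3.56.
Cheapest feasible corner: $3.56.

$3.56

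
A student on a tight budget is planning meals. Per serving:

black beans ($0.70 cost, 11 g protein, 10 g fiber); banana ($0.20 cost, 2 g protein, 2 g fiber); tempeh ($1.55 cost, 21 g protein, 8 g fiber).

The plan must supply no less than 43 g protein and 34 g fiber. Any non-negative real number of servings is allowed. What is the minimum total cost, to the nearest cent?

Compare the cost at each extreme point of the feasible region.
black beans only: max(43/11, 34/10) = 3.909 servings → $2.74.
banana only: max(43/2, 34/2) = 21.5 servings → $4.30.
tempeh only: max(43/21, 34/8) = 4.25 servings → $6.59.
black beans + banana: the both-tight solution has a negative serving — not a feasible corner.
black beans + tempeh with both tight: 3.033 servings and 0.459 servings → $2.83.
banana + tempeh with both tight: 14.23 servings and 0.6923 servings → $3.92.
The minimum over all feasible corners is $2.74.

$2.74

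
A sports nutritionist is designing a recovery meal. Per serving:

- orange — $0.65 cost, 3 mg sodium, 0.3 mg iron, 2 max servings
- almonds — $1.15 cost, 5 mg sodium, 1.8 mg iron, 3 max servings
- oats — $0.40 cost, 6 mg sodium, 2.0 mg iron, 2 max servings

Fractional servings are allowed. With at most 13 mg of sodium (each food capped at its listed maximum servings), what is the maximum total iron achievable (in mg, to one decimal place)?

4.7 mg

Iron per mg sodium: almonds 0.36, oats 0.3333, orange 0.1.
Take 2.6 servings of almonds: uses 13 mg sodium, +4.7 mg iron (running total 4.7 mg).
Greedy by best ratio exhausts the sodium allowance optimally: 4.7 mg.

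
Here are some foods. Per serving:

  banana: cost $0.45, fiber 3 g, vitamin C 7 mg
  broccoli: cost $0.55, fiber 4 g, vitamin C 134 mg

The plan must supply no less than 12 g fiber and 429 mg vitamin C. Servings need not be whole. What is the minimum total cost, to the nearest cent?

$1.76

banana only: max(12/3, 429/7) = 61.29 servings → $27.58.
broccoli only: max(12/4, 429/134) = 3.201 servings → $1.76.
banana + broccoli with both targets exact would need a negative amount; discard.
Cheapest feasible corner: $1.76.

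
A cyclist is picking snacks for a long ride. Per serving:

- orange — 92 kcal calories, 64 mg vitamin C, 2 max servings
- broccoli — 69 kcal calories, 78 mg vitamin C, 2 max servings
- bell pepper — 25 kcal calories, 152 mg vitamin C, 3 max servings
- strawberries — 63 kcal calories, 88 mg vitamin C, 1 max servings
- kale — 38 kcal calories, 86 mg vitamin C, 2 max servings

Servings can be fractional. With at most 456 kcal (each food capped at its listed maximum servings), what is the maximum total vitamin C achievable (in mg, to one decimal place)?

Vitamin C per kcal: bell pepper 6.08, kale 2.263, strawberries 1.397, broccoli 1.13, orange 0.6957.
Take 3 servings of bell pepper: uses 75 kcal, +456.0 mg vitamin C (running total 456.0 mg).
Take 2 servings of kale: uses 76 kcal, +172.0 mg vitamin C (running total 628.0 mg).
Take 1 serving of strawberries: uses 63 kcal, +88.0 mg vitamin C (running total 716.0 mg).
Take 2 servings of broccoli: uses 138 kcal, +156.0 mg vitamin C (running total 872.0 mg).
Take 1.13 servings of orange: uses 104 kcal, +72.3 mg vitamin C (running total 944.3 mg).
Greedy by best ratio exhausts the calories allowance optimally: 944.3 mg.

944.3 mg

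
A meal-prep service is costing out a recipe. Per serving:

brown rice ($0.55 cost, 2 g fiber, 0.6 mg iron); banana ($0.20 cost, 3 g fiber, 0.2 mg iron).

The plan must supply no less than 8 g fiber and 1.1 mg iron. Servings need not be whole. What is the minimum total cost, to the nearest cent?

With two linear requirements the optimum uses one or two foods; enumerate the corners.
brown rice only: max(8/2, 1.1/0.6) = 4 servings → $2.20.
banana only: max(8/3, 1.1/0.2) = 5.5 servings → $1.10.
brown rice + banana with both tight: 1.214 servings and 1.857 servings → $1.04.
The minimum over all feasible corners is $1.04.

$1.04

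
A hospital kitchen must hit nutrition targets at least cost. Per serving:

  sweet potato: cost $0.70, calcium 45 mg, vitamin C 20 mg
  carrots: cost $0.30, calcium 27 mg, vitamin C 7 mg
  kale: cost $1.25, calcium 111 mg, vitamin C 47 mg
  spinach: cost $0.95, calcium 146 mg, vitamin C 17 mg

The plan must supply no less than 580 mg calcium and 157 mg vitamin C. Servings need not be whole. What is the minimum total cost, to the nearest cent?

An LP optimum is at a vertex; with two nutrient constraints at most two foods are used. Check each candidate.
sweet potato only: max(580/45, 157/20) = 12.89 servings → $9.02.
carrots only: max(580/27, 157/7) = 22.43 servings → $6.73.
kale only: max(580/111, 157/47) = 5.225 servings → $6.53.
spinach only: max(580/146, 157/17) = 9.235 servings → $8.77.
sweet potato + carrots with both tight: 0.7956 servings and 20.16 servings → $6.60.
sweet potato + kale: the both-tight solution has a negative serving — not a feasible corner.
sweet potato + spinach with both tight: 6.061 servings and 2.104 servings → $6.24.
carrots + kale with both tight: 19.99 servings and 0.3638 servings → $6.45.
carrots + spinach with both targets exact would need a negative amount; discard.
kale + spinach with both tight: 2.626 servings and 1.976 servings → $5.16.
Cheapest feasible corner: $5.16.

$5.16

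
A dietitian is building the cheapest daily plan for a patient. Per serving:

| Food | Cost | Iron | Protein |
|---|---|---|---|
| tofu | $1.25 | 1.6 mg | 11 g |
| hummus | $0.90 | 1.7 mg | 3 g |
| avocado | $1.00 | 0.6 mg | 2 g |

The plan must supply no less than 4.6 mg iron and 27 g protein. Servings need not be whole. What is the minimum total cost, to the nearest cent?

$3.37

Check every corner: each single food scaled to meet both minima, and each pair solved so both constraints bind.
tofu only: max(4.6/1.6, 27/11) = 2.875 servings → $3.59.
hummus only: max(4.6/1.7, 27/3) = 9 servings → $8.10.
avocado only: max(4.6/0.6, 27/2) = 13.5 servings → $13.50.
tofu + hummus with both tight: 2.309 servings and 0.5324 servings → $3.37.
tofu + avocado with both tight: 2.059 servings and 2.176 servings → $4.75.
hummus + avocado: the both-tight solution has a negative serving — not a feasible corner.
Cheapest feasible corner: $3.37.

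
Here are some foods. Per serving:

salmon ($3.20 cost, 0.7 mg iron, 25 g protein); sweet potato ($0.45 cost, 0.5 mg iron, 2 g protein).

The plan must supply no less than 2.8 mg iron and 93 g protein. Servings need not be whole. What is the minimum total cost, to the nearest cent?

$11.99

Two binding constraints pin down two serving amounts, so the optimal mix uses at most two foods. The candidates are each food alone (scaled to the tighter of iron/protein) and each pair with both constraints tight.
salmon only: max(2.8/0.7, 93/25) = 4 servings → $12.80.
sweet potato only: max(2.8/0.5, 93/2) = 46.5 servings → $20.93.
salmon + sweet potato with both tight: 3.685 servings and 0.4414 servings → $11.99.
So the least-cost plan costs $11.99.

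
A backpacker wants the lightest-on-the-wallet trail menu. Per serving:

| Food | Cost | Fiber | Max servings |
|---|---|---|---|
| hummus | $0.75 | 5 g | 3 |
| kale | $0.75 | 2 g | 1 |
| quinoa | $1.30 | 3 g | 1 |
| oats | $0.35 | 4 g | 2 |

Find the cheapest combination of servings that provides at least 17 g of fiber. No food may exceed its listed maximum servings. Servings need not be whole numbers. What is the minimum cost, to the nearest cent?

$2.05

Cost per g of fiber: oats $0.0875, hummus $0.1500, kale $0.3750, quinoa $0.4333.
Take 2 servings of oats: +8.0 g fiber for $0.70 (total $0.70, still need 9.0 g).
Take 1.8 servings of hummus: +9.0 g fiber for $1.35 (total $2.05, still need 0.0 g).
Filling from the cheapest source first is optimal under one linear minimum: $2.05.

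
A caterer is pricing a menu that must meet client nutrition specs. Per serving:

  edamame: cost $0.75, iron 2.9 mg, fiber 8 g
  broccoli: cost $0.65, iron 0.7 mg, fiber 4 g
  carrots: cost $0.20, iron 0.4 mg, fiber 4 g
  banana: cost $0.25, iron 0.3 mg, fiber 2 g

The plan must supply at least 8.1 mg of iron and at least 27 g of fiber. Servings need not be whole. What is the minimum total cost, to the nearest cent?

Compare the cost at each extreme point of the feasible region.
edamame only: max(8.1/2.9, 27/8) = 3.375 servings → $2.53.
broccoli only: max(8.1/0.7, 27/4) = 11.57 servings → $7.52.
carrots only: max(8.1/0.4, 27/4) = 20.25 servings → $4.05.
banana only: max(8.1/0.3, 27/2) = 27 servings → $6.75.
edamame + broccoli with both tight: 2.25 servings and 2.25 servings → $3.15.
edamame + carrots with both tight: 2.571 servings and 1.607 servings → $2.25.
edamame + banana with both tight: 2.382 servings and 3.971 servings → $2.78.
broccoli + carrots: the both-tight solution has a negative serving — not a feasible corner.
broccoli + banana with both targets exact would need a negative amount; discard.
carrots + banana: intersection lies outside the first quadrant.
Cheapest feasible corner: $2.25.

$2.25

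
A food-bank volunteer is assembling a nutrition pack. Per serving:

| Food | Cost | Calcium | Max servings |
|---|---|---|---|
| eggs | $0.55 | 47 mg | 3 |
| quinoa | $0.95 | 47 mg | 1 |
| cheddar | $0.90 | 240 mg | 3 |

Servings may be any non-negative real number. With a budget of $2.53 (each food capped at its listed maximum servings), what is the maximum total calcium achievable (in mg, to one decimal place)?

674.7 mg

Calcium per dollar: cheddar 266.7, eggs 85.45, quinoa 49.47.
Take 2.811 servings of cheddar: spends $2.53, +674.7 mg calcium (running total 674.7 mg).
Filling greedily by calcium-per-dollar is optimal for one linear limit, giving 674.7 mg.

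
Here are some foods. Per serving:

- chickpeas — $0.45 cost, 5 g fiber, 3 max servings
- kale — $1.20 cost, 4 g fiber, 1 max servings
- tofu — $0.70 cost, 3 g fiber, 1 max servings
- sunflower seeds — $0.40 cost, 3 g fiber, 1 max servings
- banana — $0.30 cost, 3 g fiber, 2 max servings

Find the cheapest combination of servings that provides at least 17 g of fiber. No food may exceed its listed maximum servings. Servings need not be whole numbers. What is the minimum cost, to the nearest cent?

$1.55

Cost per g of fiber: chickpeas $0.0900, banana $0.1000, sunflower seeds $0.1333, tofu $0.2333, kale $0.3000.
Take 3 servings of chickpeas: +15.0 g fiber for $1.35 (total $1.35, still need 2.0 g).
Take 0.6667 servings of banana: +2.0 g fiber for $0.20 (total $1.55, still need 0.0 g).
Greedy by cheapest-per-g is optimal for a single linear constraint, so the minimum cost is $1.55.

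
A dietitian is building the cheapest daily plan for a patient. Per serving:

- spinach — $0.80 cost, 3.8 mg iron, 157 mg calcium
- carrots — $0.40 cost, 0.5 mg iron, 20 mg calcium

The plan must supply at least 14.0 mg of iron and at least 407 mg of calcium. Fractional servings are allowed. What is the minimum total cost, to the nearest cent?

spinach only: max(14.0/3.8, 407/157) = 3.684 servings → $2.95.
carrots only: max(14.0/0.5, 407/20) = 28 servings → $11.20.
spinach + carrots: intersection lies outside the first quadrant.
So the least-cost plan costs $2.95.

$2.95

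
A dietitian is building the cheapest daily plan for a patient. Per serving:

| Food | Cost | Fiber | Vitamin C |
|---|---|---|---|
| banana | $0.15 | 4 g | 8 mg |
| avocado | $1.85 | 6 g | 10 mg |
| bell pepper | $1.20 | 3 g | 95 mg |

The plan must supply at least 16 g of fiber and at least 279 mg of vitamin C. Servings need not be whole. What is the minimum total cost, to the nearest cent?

With two linear requirements the optimum uses one or two foods; enumerate the corners.
banana only: max(16/4, 279/8) = 34.88 servings → $5.23.
avocado only: max(16/6, 279/10) = 27.9 servings → $51.62.
bell pepper only: max(16/3, 279/95) = 5.333 servings → $6.40.
banana + avocado: the both-tight solution has a negative serving — not a feasible corner.
banana + bell pepper with both tight: 1.919 servings and 2.775 servings → $3.62.
avocado + bell pepper with both tight: 1.265 servings and 2.804 servings → $5.70.
So the least-cost plan costs $3.62.

$3.62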